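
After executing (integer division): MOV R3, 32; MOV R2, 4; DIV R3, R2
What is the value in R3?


Register state trace:
  MOV R3, 32  → R3 = 32
  MOV R2, 4  → R2 = 4
  DIV R3, R2  → R3 = 32 // 4 = 8
Final: R3 = 8

8


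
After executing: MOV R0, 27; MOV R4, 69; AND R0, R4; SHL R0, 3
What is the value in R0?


Register state trace:
  MOV R0, 27  → R0 = 27 (0b00011011)
  MOV R4, 69  → R4 = 69 (0b01000101)
  AND R0, R4  → R0 = 27 AND 69 = 1 (0b00000001)
  SHL R0, 3  → R0 = 1 << 3 = 8
Final: R0 = 8

8


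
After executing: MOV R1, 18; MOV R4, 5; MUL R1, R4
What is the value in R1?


Register state trace:
  MOV R1, 18  → R1 = 18
  MOV R4, 5  → R4 = 5
  MUL R1, R4  → R1 = 18 * 5 = 90
Final: R1 = 90

90


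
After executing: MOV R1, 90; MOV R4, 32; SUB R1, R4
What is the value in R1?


Register state trace:
  MOV R1, 90  → R1 = 90
  MOV R4, 32  → R4 = 32
  SUB R1, R4  → R1 = 90 - 32 = 58
Final: R1 = 58

58


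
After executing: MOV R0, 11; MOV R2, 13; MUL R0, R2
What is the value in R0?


Register state trace:
  MOV R0, 11  → R0 = 11
  MOV R2, 13  → R2 = 13
  MUL R0, R2  → R0 = 11 * 13 = 143
Final: R0 = 143

143


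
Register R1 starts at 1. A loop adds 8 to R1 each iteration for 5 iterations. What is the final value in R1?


Starting value: R1 = 1
  Iter 1: R1 = 1 + 8 = 9
  Iter 2: R1 = 9 + 8 = 17
  Iter 3: R1 = 17 + 8 = 25
  Iter 4: R1 = 25 + 8 = 33
  Iter 5: R1 = 33 + 8 = 41
Final: R1 = 41

41


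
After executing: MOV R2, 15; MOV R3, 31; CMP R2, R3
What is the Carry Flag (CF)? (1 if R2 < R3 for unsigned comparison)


Register state trace:
  MOV R2, 15  → R2 = 15
  MOV R3, 31  → R3 = 31
  CMP R2, R3  → unsigned 15 - 31: borrow occurs
  15 < 31, so CF = 1
CF = 1

1


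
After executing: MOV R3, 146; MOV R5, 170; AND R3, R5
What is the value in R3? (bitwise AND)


Register state trace:
  MOV R3, 146  → R3 = 146 (0b10010010)
  MOV R5, 170  → R5 = 170 (0b10101010)
  AND R3, R5  → R3 = 146 AND 170 = 130 (0b10000010)
Final: R3 = 130

130


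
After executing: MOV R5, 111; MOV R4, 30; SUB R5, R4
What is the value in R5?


Register state trace:
  MOV R5, 111  → R5 = 111
  MOV R4, 30  → R4 = 30
  SUB R5, R4  → R5 = 111 - 30 = 81
Final: R5 = 81

81


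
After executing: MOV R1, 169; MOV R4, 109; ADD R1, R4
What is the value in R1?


Register state trace:
  MOV R1, 169  → R1 = 169
  MOV R4, 109  → R4 = 109
  ADD R1, R4  → R1 = 169 + 109 = 278
Final: R1 = 278

278


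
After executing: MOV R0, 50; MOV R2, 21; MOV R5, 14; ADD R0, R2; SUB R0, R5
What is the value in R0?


Register state trace:
  MOV R0, 50  → R0 = 50
  MOV R2, 21  → R2 = 21
  MOV R5, 14  → R5 = 14
  ADD R0, R2  → R0 = 50 + 21 = 71
  SUB R0, R5  → R0 = 71 - 14 = 57
Final: R0 = 57

57


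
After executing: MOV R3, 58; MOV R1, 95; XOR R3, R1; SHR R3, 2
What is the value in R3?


Register state trace:
  MOV R3, 58  → R3 = 58 (0b00111010)
  MOV R1, 95  → R1 = 95 (0b01011111)
  XOR R3, R1  → R3 = 58 XOR 95 = 101 (0b01100101)
  SHR R3, 2  → R3 = 101 >> 2 = 25
Final: R3 = 25

25


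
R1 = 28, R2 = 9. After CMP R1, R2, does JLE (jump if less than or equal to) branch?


Trace:
  R1 = 28, R2 = 9
  CMP R1, R2  → compares 28 vs 9
  JLE checks: is 28 less than or equal to 9?
  28 > 9, so condition is false
Branch taken: No

No


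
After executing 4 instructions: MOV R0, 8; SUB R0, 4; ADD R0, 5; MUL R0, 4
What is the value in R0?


Register state trace:
  MOV R0, 8  → R0 = 8
  SUB R0, 4  → R0 = 8 - 4 = 4
  ADD R0, 5  → R0 = 4 + 5 = 9
  MUL R0, 4  → R0 = 9 * 4 = 36
Final: R0 = 36

36


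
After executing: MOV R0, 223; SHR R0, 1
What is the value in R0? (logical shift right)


Register state trace:
  MOV R0, 223  → R0 = 223
  SHR R0, 1  → R0 = 223 >> 1 = 223 // 2^1 = 111
Final: R0 = 111

111


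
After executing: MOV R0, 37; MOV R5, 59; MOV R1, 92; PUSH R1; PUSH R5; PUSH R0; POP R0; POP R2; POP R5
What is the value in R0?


Stack trace (top is rightmost):
  MOV R0, 37  → R0 = 37
  MOV R5, 59  → R5 = 59
  MOV R1, 92  → R1 = 92
  PUSH R1  → stack: [92]
  PUSH R5  → stack: [92, 59]
  PUSH R0  → stack: [92, 59, 37]
  POP R0  → R0 = 37, stack: [92, 59]
  POP R2  → R2 = 59, stack: [92]
  POP R5  → R5 = 92, stack: []
Final: R0 = 37

37


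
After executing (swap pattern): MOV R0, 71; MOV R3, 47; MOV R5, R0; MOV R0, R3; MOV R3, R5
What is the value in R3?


Register state trace (swap pattern):
  MOV R0, 71  → R0 = 71
  MOV R3, 47  → R3 = 47
  MOV R5, R0  → R5 = 71  (save R0)
  MOV R0, R3  → R0 = 47  (R0 gets R3's value)
  MOV R3, R5  → R3 = 71  (R3 gets saved value)
Final: R3 = 71

71


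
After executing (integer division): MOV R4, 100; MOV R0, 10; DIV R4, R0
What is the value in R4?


Register state trace:
  MOV R4, 100  → R4 = 100
  MOV R0, 10  → R0 = 10
  DIV R4, R0  → R4 = 100 // 10 = 10
Final: R4 = 10

10


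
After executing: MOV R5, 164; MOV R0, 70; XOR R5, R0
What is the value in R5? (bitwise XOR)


Register state trace:
  MOV R5, 164  → R5 = 164 (0b10100100)
  MOV R0, 70  → R0 = 70 (0b01000110)
  XOR R5, R0  → R5 = 164 XOR 70 = 226 (0b11100010)
Final: R5 = 226

226


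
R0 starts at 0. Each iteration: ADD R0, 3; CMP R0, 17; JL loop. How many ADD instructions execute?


Loop trace (R0 starts at 0, target 17, step 3):
  ADD #1: R0 = 0 + 3 = 3  → 3 < 17, loop
  ADD #2: R0 = 3 + 3 = 6  → 6 < 17, loop
  ADD #3: R0 = 6 + 3 = 9  → 9 < 17, loop
  ADD #4: R0 = 9 + 3 = 12  → 12 < 17, loop
  ADD #5: R0 = 12 + 3 = 15  → 15 < 17, loop
  ADD #6: R0 = 15 + 3 = 18  → 18 >= 17, exit
Total ADD instructions: 6

6


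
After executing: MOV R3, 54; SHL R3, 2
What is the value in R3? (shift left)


Register state trace:
  MOV R3, 54  → R3 = 54
  SHL R3, 2  → R3 = 54 << 2 = 54 * 2^2 = 216
Final: R3 = 216

216


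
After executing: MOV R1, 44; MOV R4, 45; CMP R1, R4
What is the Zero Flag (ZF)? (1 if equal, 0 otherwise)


Register state trace:
  MOV R1, 44  → R1 = 44
  MOV R4, 45  → R4 = 45
  CMP R1, R4  → computes 44 - 45 = -1
  Result is nonzero, so values are not equal
ZF = 0

0


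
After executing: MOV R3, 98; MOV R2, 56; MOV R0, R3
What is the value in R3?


Register state trace:
  MOV R3, 98  → R3 = 98
  MOV R2, 56  → R2 = 56
  MOV R0, R3  → R0 = 98
Final: R3 = 98

98


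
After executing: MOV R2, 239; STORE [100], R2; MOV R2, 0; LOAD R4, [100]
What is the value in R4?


Register and memory trace:
  MOV R2, 239  → R2 = 239
  STORE [100], R2  → mem[100] = 239
  MOV R2, 0  → R2 = 0
  LOAD R4, [100]  → R4 = mem[100] = 239
Final: R4 = 239

239


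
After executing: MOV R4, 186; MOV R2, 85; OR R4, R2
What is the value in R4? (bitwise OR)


Register state trace:
  MOV R4, 186  → R4 = 186 (0b10111010)
  MOV R2, 85  → R2 = 85 (0b01010101)
  OR R4, R2   → R4 = 186 OR 85 = 255 (0b11111111)
Final: R4 = 255

255


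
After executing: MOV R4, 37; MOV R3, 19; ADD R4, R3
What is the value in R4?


Register state trace:
  MOV R4, 37  → R4 = 37
  MOV R3, 19  → R3 = 19
  ADD R4, R3  → R4 = 37 + 19 = 56
Final: R4 = 56

56


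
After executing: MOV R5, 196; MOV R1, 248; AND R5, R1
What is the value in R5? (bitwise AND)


Register state trace:
  MOV R5, 196  → R5 = 196 (0b11000100)
  MOV R1, 248  → R1 = 248 (0b11111000)
  AND R5, R1  → R5 = 196 AND 248 = 192 (0b11000000)
Final: R5 = 192

192


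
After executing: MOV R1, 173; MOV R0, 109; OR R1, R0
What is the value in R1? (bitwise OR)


Register state trace:
  MOV R1, 173  → R1 = 173 (0b10101101)
  MOV R0, 109  → R0 = 109 (0b01101101)
  OR R1, R0   → R1 = 173 OR 109 = 237 (0b11101101)
Final: R1 = 237

237


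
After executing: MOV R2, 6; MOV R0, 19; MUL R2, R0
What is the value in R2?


Register state trace:
  MOV R2, 6  → R2 = 6
  MOV R0, 19  → R0 = 19
  MUL R2, R0  → R2 = 6 * 19 = 114
Final: R2 = 114

114


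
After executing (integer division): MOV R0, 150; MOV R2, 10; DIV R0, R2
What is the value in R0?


Register state trace:
  MOV R0, 150  → R0 = 150
  MOV R2, 10  → R2 = 10
  DIV R0, R2  → R0 = 150 // 10 = 15
Final: R0 = 15

15


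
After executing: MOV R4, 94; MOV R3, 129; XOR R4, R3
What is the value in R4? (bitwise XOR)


Register state trace:
  MOV R4, 94  → R4 = 94 (0b01011110)
  MOV R3, 129  → R3 = 129 (0b10000001)
  XOR R4, R3  → R4 = 94 XOR 129 = 223 (0b11011111)
Final: R4 = 223

223


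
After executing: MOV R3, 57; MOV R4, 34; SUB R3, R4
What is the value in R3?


Register state trace:
  MOV R3, 57  → R3 = 57
  MOV R4, 34  → R4 = 34
  SUB R3, R4  → R3 = 57 - 34 = 23
Final: R3 = 23

23


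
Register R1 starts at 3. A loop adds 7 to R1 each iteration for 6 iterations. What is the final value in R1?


Starting value: R1 = 3
  Iter 1: R1 = 3 + 7 = 10
  Iter 2: R1 = 10 + 7 = 17
  Iter 3: R1 = 17 + 7 = 24
  Iter 4: R1 = 24 + 7 = 31
  Iter 5: R1 = 31 + 7 = 38
  Iter 6: R1 = 38 + 7 = 45
Final: R1 = 45

45


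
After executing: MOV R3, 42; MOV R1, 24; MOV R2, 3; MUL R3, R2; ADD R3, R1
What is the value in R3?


Register state trace:
  MOV R3, 42  → R3 = 42
  MOV R1, 24  → R1 = 24
  MOV R2, 3  → R2 = 3
  MUL R3, R2  → R3 = 42 * 3 = 126
  ADD R3, R1  → R3 = 126 + 24 = 150
Final: R3 = 150

150


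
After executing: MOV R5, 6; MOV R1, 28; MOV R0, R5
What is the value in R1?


Register state trace:
  MOV R5, 6  → R5 = 6
  MOV R1, 28  → R1 = 28
  MOV R0, R5  → R0 = 6
Final: R1 = 28

28


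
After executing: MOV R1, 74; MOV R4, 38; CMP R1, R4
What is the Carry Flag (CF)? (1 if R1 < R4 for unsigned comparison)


Register state trace:
  MOV R1, 74  → R1 = 74
  MOV R4, 38  → R4 = 38
  CMP R1, R4  → unsigned 74 - 38: no borrow
  74 >= 38, so CF = 0
CF = 0

0


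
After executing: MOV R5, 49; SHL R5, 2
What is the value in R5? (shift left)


Register state trace:
  MOV R5, 49  → R5 = 49
  SHL R5, 2  → R5 = 49 << 2 = 49 * 2^2 = 196
Final: R5 = 196

196


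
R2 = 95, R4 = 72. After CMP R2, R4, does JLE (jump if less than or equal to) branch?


Trace:
  R2 = 95, R4 = 72
  CMP R2, R4  → compares 95 vs 72
  JLE checks: is 95 less than or equal to 72?
  95 > 72, so condition is false
Branch taken: No

No


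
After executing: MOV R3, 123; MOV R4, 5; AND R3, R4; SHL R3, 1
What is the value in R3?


Register state trace:
  MOV R3, 123  → R3 = 123 (0b01111011)
  MOV R4, 5  → R4 = 5 (0b00000101)
  AND R3, R4  → R3 = 123 AND 5 = 1 (0b00000001)
  SHL R3, 1  → R3 = 1 << 1 = 2
Final: R3 = 2

2


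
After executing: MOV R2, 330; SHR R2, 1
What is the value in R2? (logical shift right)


Register state trace:
  MOV R2, 330  → R2 = 330
  SHR R2, 1  → R2 = 330 >> 1 = 330 // 2^1 = 165
Final: R2 = 165

165


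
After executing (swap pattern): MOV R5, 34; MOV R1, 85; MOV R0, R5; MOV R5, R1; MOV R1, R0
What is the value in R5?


Register state trace (swap pattern):
  MOV R5, 34  → R5 = 34
  MOV R1, 85  → R1 = 85
  MOV R0, R5  → R0 = 34  (save R5)
  MOV R5, R1  → R5 = 85  (R5 gets R1's value)
  MOV R1, R0  → R1 = 34  (R1 gets saved value)
Final: R5 = 85

85


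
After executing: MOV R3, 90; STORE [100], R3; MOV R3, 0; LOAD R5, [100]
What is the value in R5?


Register and memory trace:
  MOV R3, 90  → R3 = 90
  STORE [100], R3  → mem[100] = 90
  MOV R3, 0  → R3 = 0
  LOAD R5, [100]  → R5 = mem[100] = 90
Final: R5 = 90

90


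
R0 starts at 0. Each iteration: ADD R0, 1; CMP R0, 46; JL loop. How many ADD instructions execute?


Loop trace (R0 starts at 0, target 46, step 1):
  ADD #1: R0 = 0 + 1 = 1  → 1 < 46, loop
  ADD #2: R0 = 1 + 1 = 2  → 2 < 46, loop
  ADD #3: R0 = 2 + 1 = 3  → 3 < 46, loop
  ADD #4: R0 = 3 + 1 = 4  → 4 < 46, loop
  ADD #5: R0 = 4 + 1 = 5  → 5 < 46, loop
  ADD #6: R0 = 5 + 1 = 6  → 6 < 46, loop
  ADD #7: R0 = 6 + 1 = 7  → 7 < 46, loop
  ADD #8: R0 = 7 + 1 = 8  → 8 < 46, loop
  ADD #9: R0 = 8 + 1 = 9  → 9 < 46, loop
  ADD #10: R0 = 9 + 1 = 10  → 10 < 46, loop
  ADD #11: R0 = 10 + 1 = 11  → 11 < 46, loop
  ADD #12: R0 = 11 + 1 = 12  → 12 < 46, loop
  ADD #13: R0 = 12 + 1 = 13  → 13 < 46, loop
  ADD #14: R0 = 13 + 1 = 14  → 14 < 46, loop
  ADD #15: R0 = 14 + 1 = 15  → 15 < 46, loop
  ADD #16: R0 = 15 + 1 = 16  → 16 < 46, loop
  ADD #17: R0 = 16 + 1 = 17  → 17 < 46, loop
  ADD #18: R0 = 17 + 1 = 18  → 18 < 46, loop
  ADD #19: R0 = 18 + 1 = 19  → 19 < 46, loop
  ADD #20: R0 = 19 + 1 = 20  → 20 < 46, loop
  ADD #21: R0 = 20 + 1 = 21  → 21 < 46, loop
  ADD #22: R0 = 21 + 1 = 22  → 22 < 46, loop
  ADD #23: R0 = 22 + 1 = 23  → 23 < 46, loop
  ADD #24: R0 = 23 + 1 = 24  → 24 < 46, loop
  ADD #25: R0 = 24 + 1 = 25  → 25 < 46, loop
  ADD #26: R0 = 25 + 1 = 26  → 26 < 46, loop
  ADD #27: R0 = 26 + 1 = 27  → 27 < 46, loop
  ADD #28: R0 = 27 + 1 = 28  → 28 < 46, loop
  ADD #29: R0 = 28 + 1 = 29  → 29 < 46, loop
  ADD #30: R0 = 29 + 1 = 30  → 30 < 46, loop
  ADD #31: R0 = 30 + 1 = 31  → 31 < 46, loop
  ADD #32: R0 = 31 + 1 = 32  → 32 < 46, loop
  ADD #33: R0 = 32 + 1 = 33  → 33 < 46, loop
  ADD #34: R0 = 33 + 1 = 34  → 34 < 46, loop
  ADD #35: R0 = 34 + 1 = 35  → 35 < 46, loop
  ADD #36: R0 = 35 + 1 = 36  → 36 < 46, loop
  ADD #37: R0 = 36 + 1 = 37  → 37 < 46, loop
  ADD #38: R0 = 37 + 1 = 38  → 38 < 46, loop
  ADD #39: R0 = 38 + 1 = 39  → 39 < 46, loop
  ADD #40: R0 = 39 + 1 = 40  → 40 < 46, loop
  ADD #41: R0 = 40 + 1 = 41  → 41 < 46, loop
  ADD #42: R0 = 41 + 1 = 42  → 42 < 46, loop
  ADD #43: R0 = 42 + 1 = 43  → 43 < 46, loop
  ADD #44: R0 = 43 + 1 = 44  → 44 < 46, loop
  ADD #45: R0 = 44 + 1 = 45  → 45 < 46, loop
  ADD #46: R0 = 45 + 1 = 46  → 46 >= 46, exit
Total ADD instructions: 46

46


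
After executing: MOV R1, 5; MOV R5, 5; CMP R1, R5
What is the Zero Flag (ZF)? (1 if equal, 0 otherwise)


Register state trace:
  MOV R1, 5  → R1 = 5
  MOV R5, 5  → R5 = 5
  CMP R1, R5  → computes 5 - 5 = 0
  Result is zero, so values are equal
ZF = 1

1


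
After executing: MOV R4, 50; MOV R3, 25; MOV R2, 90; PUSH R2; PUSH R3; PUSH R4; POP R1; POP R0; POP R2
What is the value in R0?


Stack trace (top is rightmost):
  MOV R4, 50  → R4 = 50
  MOV R3, 25  → R3 = 25
  MOV R2, 90  → R2 = 90
  PUSH R2  → stack: [90]
  PUSH R3  → stack: [90, 25]
  PUSH R4  → stack: [90, 25, 50]
  POP R1  → R1 = 50, stack: [90, 25]
  POP R0  → R0 = 25, stack: [90]
  POP R2  → R2 = 90, stack: []
Final: R0 = 25

25


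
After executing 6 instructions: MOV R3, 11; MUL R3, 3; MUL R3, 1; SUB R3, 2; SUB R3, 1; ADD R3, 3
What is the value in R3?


Register state trace:
  MOV R3, 11  → R3 = 11
  MUL R3, 3  → R3 = 11 * 3 = 33
  MUL R3, 1  → R3 = 33 * 1 = 33
  SUB R3, 2  → R3 = 33 - 2 = 31
  SUB R3, 1  → R3 = 31 - 1 = 30
  ADD R3, 3  → R3 = 30 + 3 = 33
Final: R3 = 33

33


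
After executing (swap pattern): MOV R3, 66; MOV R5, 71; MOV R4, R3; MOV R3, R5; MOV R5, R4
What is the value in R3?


Register state trace (swap pattern):
  MOV R3, 66  → R3 = 66
  MOV R5, 71  → R5 = 71
  MOV R4, R3  → R4 = 66  (save R3)
  MOV R3, R5  → R3 = 71  (R3 gets R5's value)
  MOV R5, R4  → R5 = 66  (R5 gets saved value)
Final: R3 = 71

71


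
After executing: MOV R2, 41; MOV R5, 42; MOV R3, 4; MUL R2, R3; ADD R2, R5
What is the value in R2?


Register state trace:
  MOV R2, 41  → R2 = 41
  MOV R5, 42  → R5 = 42
  MOV R3, 4  → R3 = 4
  MUL R2, R3  → R2 = 41 * 4 = 164
  ADD R2, R5  → R2 = 164 + 42 = 206
Final: R2 = 206

206


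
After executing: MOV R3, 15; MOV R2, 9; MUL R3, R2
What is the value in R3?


Register state trace:
  MOV R3, 15  → R3 = 15
  MOV R2, 9  → R2 = 9
  MUL R3, R2  → R3 = 15 * 9 = 135
Final: R3 = 135

135


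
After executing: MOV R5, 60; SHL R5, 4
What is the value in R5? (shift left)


Register state trace:
  MOV R5, 60  → R5 = 60
  SHL R5, 4  → R5 = 60 << 4 = 60 * 2^4 = 960
Final: R5 = 960

960


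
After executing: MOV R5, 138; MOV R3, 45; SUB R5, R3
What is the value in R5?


Register state trace:
  MOV R5, 138  → R5 = 138
  MOV R3, 45  → R3 = 45
  SUB R5, R3  → R5 = 138 - 45 = 93
Final: R5 = 93

93


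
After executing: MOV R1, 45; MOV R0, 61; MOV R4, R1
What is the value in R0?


Register state trace:
  MOV R1, 45  → R1 = 45
  MOV R0, 61  → R0 = 61
  MOV R4, R1  → R4 = 45
Final: R0 = 61

61


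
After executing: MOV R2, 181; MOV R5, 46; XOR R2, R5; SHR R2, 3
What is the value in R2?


Register state trace:
  MOV R2, 181  → R2 = 181 (0b10110101)
  MOV R5, 46  → R5 = 46 (0b00101110)
  XOR R2, R5  → R2 = 181 XOR 46 = 155 (0b10011011)
  SHR R2, 3  → R2 = 155 >> 3 = 19
Final: R2 = 19

19


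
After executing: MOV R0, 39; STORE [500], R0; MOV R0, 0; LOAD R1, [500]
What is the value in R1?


Register and memory trace:
  MOV R0, 39  → R0 = 39
  STORE [500], R0  → mem[500] = 39
  MOV R0, 0  → R0 = 0
  LOAD R1, [500]  → R1 = mem[500] = 39
Final: R1 = 39

39


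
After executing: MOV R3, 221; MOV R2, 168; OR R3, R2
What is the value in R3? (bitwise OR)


Register state trace:
  MOV R3, 221  → R3 = 221 (0b11011101)
  MOV R2, 168  → R2 = 168 (0b10101000)
  OR R3, R2   → R3 = 221 OR 168 = 253 (0b11111101)
Final: R3 = 253

253


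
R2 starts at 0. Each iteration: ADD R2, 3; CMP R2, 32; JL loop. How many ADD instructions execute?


Loop trace (R2 starts at 0, target 32, step 3):
  ADD #1: R2 = 0 + 3 = 3  → 3 < 32, loop
  ADD #2: R2 = 3 + 3 = 6  → 6 < 32, loop
  ADD #3: R2 = 6 + 3 = 9  → 9 < 32, loop
  ADD #4: R2 = 9 + 3 = 12  → 12 < 32, loop
  ADD #5: R2 = 12 + 3 = 15  → 15 < 32, loop
  ADD #6: R2 = 15 + 3 = 18  → 18 < 32, loop
  ADD #7: R2 = 18 + 3 = 21  → 21 < 32, loop
  ADD #8: R2 = 21 + 3 = 24  → 24 < 32, loop
  ADD #9: R2 = 24 + 3 = 27  → 27 < 32, loop
  ADD #10: R2 = 27 + 3 = 30  → 30 < 32, loop
  ADD #11: R2 = 30 + 3 = 33  → 33 >= 32, exit
Total ADD instructions: 11

11


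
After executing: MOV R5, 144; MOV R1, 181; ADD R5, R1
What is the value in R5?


Register state trace:
  MOV R5, 144  → R5 = 144
  MOV R1, 181  → R1 = 181
  ADD R5, R1  → R5 = 144 + 181 = 325
Final: R5 = 325

325


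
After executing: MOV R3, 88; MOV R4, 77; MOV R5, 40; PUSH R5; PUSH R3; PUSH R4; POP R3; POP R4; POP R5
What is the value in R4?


Stack trace (top is rightmost):
  MOV R3, 88  → R3 = 88
  MOV R4, 77  → R4 = 77
  MOV R5, 40  → R5 = 40
  PUSH R5  → stack: [40]
  PUSH R3  → stack: [40, 88]
  PUSH R4  → stack: [40, 88, 77]
  POP R3  → R3 = 77, stack: [40, 88]
  POP R4  → R4 = 88, stack: [40]
  POP R5  → R5 = 40, stack: []
Final: R4 = 88

88


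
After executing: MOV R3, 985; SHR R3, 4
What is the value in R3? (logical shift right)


Register state trace:
  MOV R3, 985  → R3 = 985
  SHR R3, 4  → R3 = 985 >> 4 = 985 // 2^4 = 61
Final: R3 = 61

61


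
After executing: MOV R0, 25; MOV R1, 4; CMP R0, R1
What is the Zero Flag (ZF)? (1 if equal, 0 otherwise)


Register state trace:
  MOV R0, 25  → R0 = 25
  MOV R1, 4  → R1 = 4
  CMP R0, R1  → computes 25 - 4 = 21
  Result is nonzero, so values are not equal
ZF = 0

0


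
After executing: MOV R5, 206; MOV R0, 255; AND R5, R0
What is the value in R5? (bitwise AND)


Register state trace:
  MOV R5, 206  → R5 = 206 (0b11001110)
  MOV R0, 255  → R0 = 255 (0b11111111)
  AND R5, R0  → R5 = 206 AND 255 = 206 (0b11001110)
Final: R5 = 206

206


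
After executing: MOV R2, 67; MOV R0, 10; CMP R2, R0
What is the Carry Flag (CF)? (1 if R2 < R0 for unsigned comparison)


Register state trace:
  MOV R2, 67  → R2 = 67
  MOV R0, 10  → R0 = 10
  CMP R2, R0  → unsigned 67 - 10: no borrow
  67 >= 10, so CF = 0
CF = 0

0


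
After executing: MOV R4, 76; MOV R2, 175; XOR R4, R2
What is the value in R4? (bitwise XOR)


Register state trace:
  MOV R4, 76  → R4 = 76 (0b01001100)
  MOV R2, 175  → R2 = 175 (0b10101111)
  XOR R4, R2  → R4 = 76 XOR 175 = 227 (0b11100011)
Final: R4 = 227

227


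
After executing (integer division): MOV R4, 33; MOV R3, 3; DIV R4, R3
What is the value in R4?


Register state trace:
  MOV R4, 33  → R4 = 33
  MOV R3, 3  → R3 = 3
  DIV R4, R3  → R4 = 33 // 3 = 11
Final: R4 = 11

11


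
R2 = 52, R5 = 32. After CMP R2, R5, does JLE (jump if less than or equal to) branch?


Trace:
  R2 = 52, R5 = 32
  CMP R2, R5  → compares 52 vs 32
  JLE checks: is 52 less than or equal to 32?
  52 > 32, so condition is false
Branch taken: No

No


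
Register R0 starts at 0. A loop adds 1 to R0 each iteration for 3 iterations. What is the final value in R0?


Starting value: R0 = 0
  Iter 1: R0 = 0 + 1 = 1
  Iter 2: R0 = 1 + 1 = 2
  Iter 3: R0 = 2 + 1 = 3
Final: R0 = 3

3


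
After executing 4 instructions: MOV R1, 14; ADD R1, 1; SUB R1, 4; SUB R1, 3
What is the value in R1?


Register state trace:
  MOV R1, 14  → R1 = 14
  ADD R1, 1  → R1 = 14 + 1 = 15
  SUB R1, 4  → R1 = 15 - 4 = 11
  SUB R1, 3  → R1 = 11 - 3 = 8
Final: R1 = 8

8


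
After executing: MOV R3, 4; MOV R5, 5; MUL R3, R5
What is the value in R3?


Register state trace:
  MOV R3, 4  → R3 = 4
  MOV R5, 5  → R5 = 5
  MUL R3, R5  → R3 = 4 * 5 = 20
Final: R3 = 20

20


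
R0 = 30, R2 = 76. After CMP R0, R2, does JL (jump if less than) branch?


Trace:
  R0 = 30, R2 = 76
  CMP R0, R2  → compares 30 vs 76
  JL checks: is 30 less than 76?
  30 < 76, so condition is true
Branch taken: Yes

Yes


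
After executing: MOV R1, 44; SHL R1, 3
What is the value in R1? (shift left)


Register state trace:
  MOV R1, 44  → R1 = 44
  SHL R1, 3  → R1 = 44 << 3 = 44 * 2^3 = 352
Final: R1 = 352

352


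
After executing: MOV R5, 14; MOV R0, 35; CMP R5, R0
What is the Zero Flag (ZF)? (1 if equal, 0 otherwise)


Register state trace:
  MOV R5, 14  → R5 = 14
  MOV R0, 35  → R0 = 35
  CMP R5, R0  → computes 14 - 35 = -21
  Result is nonzero, so values are not equal
ZF = 0

0


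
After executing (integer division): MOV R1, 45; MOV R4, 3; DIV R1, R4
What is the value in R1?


Register state trace:
  MOV R1, 45  → R1 = 45
  MOV R4, 3  → R4 = 3
  DIV R1, R4  → R1 = 45 // 3 = 15
Final: R1 = 15

15


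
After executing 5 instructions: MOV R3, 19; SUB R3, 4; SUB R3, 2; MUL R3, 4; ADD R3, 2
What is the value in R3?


Register state trace:
  MOV R3, 19  → R3 = 19
  SUB R3, 4  → R3 = 19 - 4 = 15
  SUB R3, 2  → R3 = 15 - 2 = 13
  MUL R3, 4  → R3 = 13 * 4 = 52
  ADD R3, 2  → R3 = 52 + 2 = 54
Final: R3 = 54

54


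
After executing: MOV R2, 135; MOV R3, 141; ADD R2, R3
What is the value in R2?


Register state trace:
  MOV R2, 135  → R2 = 135
  MOV R3, 141  → R3 = 141
  ADD R2, R3  → R2 = 135 + 141 = 276
Final: R2 = 276

276


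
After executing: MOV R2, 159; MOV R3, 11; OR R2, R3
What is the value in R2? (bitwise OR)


Register state trace:
  MOV R2, 159  → R2 = 159 (0b10011111)
  MOV R3, 11  → R3 = 11 (0b00001011)
  OR R2, R3   → R2 = 159 OR 11 = 159 (0b10011111)
Final: R2 = 159

159


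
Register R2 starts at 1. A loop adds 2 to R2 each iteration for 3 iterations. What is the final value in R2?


Starting value: R2 = 1
  Iter 1: R2 = 1 + 2 = 3
  Iter 2: R2 = 3 + 2 = 5
  Iter 3: R2 = 5 + 2 = 7
Final: R2 = 7

7


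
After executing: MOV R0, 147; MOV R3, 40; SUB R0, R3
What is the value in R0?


Register state trace:
  MOV R0, 147  → R0 = 147
  MOV R3, 40  → R3 = 40
  SUB R0, R3  → R0 = 147 - 40 = 107
Final: R0 = 107

107


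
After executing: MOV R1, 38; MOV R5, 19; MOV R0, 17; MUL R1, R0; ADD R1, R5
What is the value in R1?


Register state trace:
  MOV R1, 38  → R1 = 38
  MOV R5, 19  → R5 = 19
  MOV R0, 17  → R0 = 17
  MUL R1, R0  → R1 = 38 * 17 = 646
  ADD R1, R5  → R1 = 646 + 19 = 665
Final: R1 = 665

665


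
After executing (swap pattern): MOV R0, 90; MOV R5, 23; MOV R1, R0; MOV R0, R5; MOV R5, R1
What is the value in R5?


Register state trace (swap pattern):
  MOV R0, 90  → R0 = 90
  MOV R5, 23  → R5 = 23
  MOV R1, R0  → R1 = 90  (save R0)
  MOV R0, R5  → R0 = 23  (R0 gets R5's value)
  MOV R5, R1  → R5 = 90  (R5 gets saved value)
Final: R5 = 90

90


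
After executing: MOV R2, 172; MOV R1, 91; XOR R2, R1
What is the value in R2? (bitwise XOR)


Register state trace:
  MOV R2, 172  → R2 = 172 (0b10101100)
  MOV R1, 91  → R1 = 91 (0b01011011)
  XOR R2, R1  → R2 = 172 XOR 91 = 247 (0b11110111)
Final: R2 = 247

247


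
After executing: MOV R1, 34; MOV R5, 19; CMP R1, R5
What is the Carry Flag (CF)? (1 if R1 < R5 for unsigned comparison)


Register state trace:
  MOV R1, 34  → R1 = 34
  MOV R5, 19  → R5 = 19
  CMP R1, R5  → unsigned 34 - 19: no borrow
  34 >= 19, so CF = 0
CF = 0

0


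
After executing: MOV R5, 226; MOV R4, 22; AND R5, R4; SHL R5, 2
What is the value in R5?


Register state trace:
  MOV R5, 226  → R5 = 226 (0b11100010)
  MOV R4, 22  → R4 = 22 (0b00010110)
  AND R5, R4  → R5 = 226 AND 22 = 2 (0b00000010)
  SHL R5, 2  → R5 = 2 << 2 = 8
Final: R5 = 8

8


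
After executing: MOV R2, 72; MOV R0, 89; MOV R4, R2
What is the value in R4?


Register state trace:
  MOV R2, 72  → R2 = 72
  MOV R0, 89  → R0 = 89
  MOV R4, R2  → R4 = 72
Final: R4 = 72

72


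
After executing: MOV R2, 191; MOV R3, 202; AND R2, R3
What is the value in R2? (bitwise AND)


Register state trace:
  MOV R2, 191  → R2 = 191 (0b10111111)
  MOV R3, 202  → R3 = 202 (0b11001010)
  AND R2, R3  → R2 = 191 AND 202 = 138 (0b10001010)
Final: R2 = 138

138


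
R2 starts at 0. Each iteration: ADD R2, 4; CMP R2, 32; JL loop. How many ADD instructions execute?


Loop trace (R2 starts at 0, target 32, step 4):
  ADD #1: R2 = 0 + 4 = 4  → 4 < 32, loop
  ADD #2: R2 = 4 + 4 = 8  → 8 < 32, loop
  ADD #3: R2 = 8 + 4 = 12  → 12 < 32, loop
  ADD #4: R2 = 12 + 4 = 16  → 16 < 32, loop
  ADD #5: R2 = 16 + 4 = 20  → 20 < 32, loop
  ADD #6: R2 = 20 + 4 = 24  → 24 < 32, loop
  ADD #7: R2 = 24 + 4 = 28  → 28 < 32, loop
  ADD #8: R2 = 28 + 4 = 32  → 32 >= 32, exit
Total ADD instructions: 8

8


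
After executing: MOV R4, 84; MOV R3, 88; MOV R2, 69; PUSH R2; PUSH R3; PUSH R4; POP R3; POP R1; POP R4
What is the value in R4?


Stack trace (top is rightmost):
  MOV R4, 84  → R4 = 84
  MOV R3, 88  → R3 = 88
  MOV R2, 69  → R2 = 69
  PUSH R2  → stack: [69]
  PUSH R3  → stack: [69, 88]
  PUSH R4  → stack: [69, 88, 84]
  POP R3  → R3 = 84, stack: [69, 88]
  POP R1  → R1 = 88, stack: [69]
  POP R4  → R4 = 69, stack: []
Final: R4 = 69

69


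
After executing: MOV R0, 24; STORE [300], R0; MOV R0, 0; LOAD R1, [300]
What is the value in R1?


Register and memory trace:
  MOV R0, 24  → R0 = 24
  STORE [300], R0  → mem[300] = 24
  MOV R0, 0  → R0 = 0
  LOAD R1, [300]  → R1 = mem[300] = 24
Final: R1 = 24

24


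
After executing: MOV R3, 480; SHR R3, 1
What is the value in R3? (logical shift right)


Register state trace:
  MOV R3, 480  → R3 = 480
  SHR R3, 1  → R3 = 480 >> 1 = 480 // 2^1 = 240
Final: R3 = 240

240


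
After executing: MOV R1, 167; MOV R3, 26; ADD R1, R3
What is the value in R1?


Register state trace:
  MOV R1, 167  → R1 = 167
  MOV R3, 26  → R3 = 26
  ADD R1, R3  → R1 = 167 + 26 = 193
Final: R1 = 193

193


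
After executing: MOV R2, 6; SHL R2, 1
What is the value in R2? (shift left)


Register state trace:
  MOV R2, 6  → R2 = 6
  SHL R2, 1  → R2 = 6 << 1 = 6 * 2^1 = 12
Final: R2 = 12

12


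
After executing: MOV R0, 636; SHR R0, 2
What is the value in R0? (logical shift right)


Register state trace:
  MOV R0, 636  → R0 = 636
  SHR R0, 2  → R0 = 636 >> 2 = 636 // 2^2 = 159
Final: R0 = 159

159


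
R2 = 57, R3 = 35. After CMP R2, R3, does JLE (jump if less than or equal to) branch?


Trace:
  R2 = 57, R3 = 35
  CMP R2, R3  → compares 57 vs 35
  JLE checks: is 57 less than or equal to 35?
  57 > 35, so condition is false
Branch taken: No

No


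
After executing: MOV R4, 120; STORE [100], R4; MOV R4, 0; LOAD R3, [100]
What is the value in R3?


Register and memory trace:
  MOV R4, 120  → R4 = 120
  STORE [100], R4  → mem[100] = 120
  MOV R4, 0  → R4 = 0
  LOAD R3, [100]  → R3 = mem[100] = 120
Final: R3 = 120

120


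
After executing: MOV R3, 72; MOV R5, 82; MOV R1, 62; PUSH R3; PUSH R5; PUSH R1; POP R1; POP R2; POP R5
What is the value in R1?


Stack trace (top is rightmost):
  MOV R3, 72  → R3 = 72
  MOV R5, 82  → R5 = 82
  MOV R1, 62  → R1 = 62
  PUSH R3  → stack: [72]
  PUSH R5  → stack: [72, 82]
  PUSH R1  → stack: [72, 82, 62]
  POP R1  → R1 = 62, stack: [72, 82]
  POP R2  → R2 = 82, stack: [72]
  POP R5  → R5 = 72, stack: []
Final: R1 = 62

62


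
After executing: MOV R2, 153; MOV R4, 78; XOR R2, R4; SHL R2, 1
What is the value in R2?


Register state trace:
  MOV R2, 153  → R2 = 153 (0b10011001)
  MOV R4, 78  → R4 = 78 (0b01001110)
  XOR R2, R4  → R2 = 153 XOR 78 = 215 (0b11010111)
  SHL R2, 1  → R2 = 215 << 1 = 430
Final: R2 = 430

430


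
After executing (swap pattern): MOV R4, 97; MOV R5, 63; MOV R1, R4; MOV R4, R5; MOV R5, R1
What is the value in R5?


Register state trace (swap pattern):
  MOV R4, 97  → R4 = 97
  MOV R5, 63  → R5 = 63
  MOV R1, R4  → R1 = 97  (save R4)
  MOV R4, R5  → R4 = 63  (R4 gets R5's value)
  MOV R5, R1  → R5 = 97  (R5 gets saved value)
Final: R5 = 97

97


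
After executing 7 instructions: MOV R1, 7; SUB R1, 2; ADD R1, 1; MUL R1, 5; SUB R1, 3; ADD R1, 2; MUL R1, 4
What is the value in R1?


Register state trace:
  MOV R1, 7  → R1 = 7
  SUB R1, 2  → R1 = 7 - 2 = 5
  ADD R1, 1  → R1 = 5 + 1 = 6
  MUL R1, 5  → R1 = 6 * 5 = 30
  SUB R1, 3  → R1 = 30 - 3 = 27
  ADD R1, 2  → R1 = 27 + 2 = 29
  MUL R1, 4  → R1 = 29 * 4 = 116
Final: R1 = 116

116


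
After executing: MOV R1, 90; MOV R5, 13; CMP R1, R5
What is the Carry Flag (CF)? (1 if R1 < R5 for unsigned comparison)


Register state trace:
  MOV R1, 90  → R1 = 90
  MOV R5, 13  → R5 = 13
  CMP R1, R5  → unsigned 90 - 13: no borrow
  90 >= 13, so CF = 0
CF = 0

0


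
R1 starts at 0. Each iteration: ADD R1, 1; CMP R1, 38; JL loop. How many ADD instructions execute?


Loop trace (R1 starts at 0, target 38, step 1):
  ADD #1: R1 = 0 + 1 = 1  → 1 < 38, loop
  ADD #2: R1 = 1 + 1 = 2  → 2 < 38, loop
  ADD #3: R1 = 2 + 1 = 3  → 3 < 38, loop
  ADD #4: R1 = 3 + 1 = 4  → 4 < 38, loop
  ADD #5: R1 = 4 + 1 = 5  → 5 < 38, loop
  ADD #6: R1 = 5 + 1 = 6  → 6 < 38, loop
  ADD #7: R1 = 6 + 1 = 7  → 7 < 38, loop
  ADD #8: R1 = 7 + 1 = 8  → 8 < 38, loop
  ADD #9: R1 = 8 + 1 = 9  → 9 < 38, loop
  ADD #10: R1 = 9 + 1 = 10  → 10 < 38, loop
  ADD #11: R1 = 10 + 1 = 11  → 11 < 38, loop
  ADD #12: R1 = 11 + 1 = 12  → 12 < 38, loop
  ADD #13: R1 = 12 + 1 = 13  → 13 < 38, loop
  ADD #14: R1 = 13 + 1 = 14  → 14 < 38, loop
  ADD #15: R1 = 14 + 1 = 15  → 15 < 38, loop
  ADD #16: R1 = 15 + 1 = 16  → 16 < 38, loop
  ADD #17: R1 = 16 + 1 = 17  → 17 < 38, loop
  ADD #18: R1 = 17 + 1 = 18  → 18 < 38, loop
  ADD #19: R1 = 18 + 1 = 19  → 19 < 38, loop
  ADD #20: R1 = 19 + 1 = 20  → 20 < 38, loop
  ADD #21: R1 = 20 + 1 = 21  → 21 < 38, loop
  ADD #22: R1 = 21 + 1 = 22  → 22 < 38, loop
  ADD #23: R1 = 22 + 1 = 23  → 23 < 38, loop
  ADD #24: R1 = 23 + 1 = 24  → 24 < 38, loop
  ADD #25: R1 = 24 + 1 = 25  → 25 < 38, loop
  ADD #26: R1 = 25 + 1 = 26  → 26 < 38, loop
  ADD #27: R1 = 26 + 1 = 27  → 27 < 38, loop
  ADD #28: R1 = 27 + 1 = 28  → 28 < 38, loop
  ADD #29: R1 = 28 + 1 = 29  → 29 < 38, loop
  ADD #30: R1 = 29 + 1 = 30  → 30 < 38, loop
  ADD #31: R1 = 30 + 1 = 31  → 31 < 38, loop
  ADD #32: R1 = 31 + 1 = 32  → 32 < 38, loop
  ADD #33: R1 = 32 + 1 = 33  → 33 < 38, loop
  ADD #34: R1 = 33 + 1 = 34  → 34 < 38, loop
  ADD #35: R1 = 34 + 1 = 35  → 35 < 38, loop
  ADD #36: R1 = 35 + 1 = 36  → 36 < 38, loop
  ADD #37: R1 = 36 + 1 = 37  → 37 < 38, loop
  ADD #38: R1 = 37 + 1 = 38  → 38 >= 38, exit
Total ADD instructions: 38

38


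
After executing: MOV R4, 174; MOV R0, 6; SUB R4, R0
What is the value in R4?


Register state trace:
  MOV R4, 174  → R4 = 174
  MOV R0, 6  → R0 = 6
  SUB R4, R0  → R4 = 174 - 6 = 168
Final: R4 = 168

168


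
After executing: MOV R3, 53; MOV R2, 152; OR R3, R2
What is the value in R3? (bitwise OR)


Register state trace:
  MOV R3, 53  → R3 = 53 (0b00110101)
  MOV R2, 152  → R2 = 152 (0b10011000)
  OR R3, R2   → R3 = 53 OR 152 = 189 (0b10111101)
Final: R3 = 189

189


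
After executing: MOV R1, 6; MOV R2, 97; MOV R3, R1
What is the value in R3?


Register state trace:
  MOV R1, 6  → R1 = 6
  MOV R2, 97  → R2 = 97
  MOV R3, R1  → R3 = 6
Final: R3 = 6

6


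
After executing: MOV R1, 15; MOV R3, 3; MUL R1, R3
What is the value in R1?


Register state trace:
  MOV R1, 15  → R1 = 15
  MOV R3, 3  → R3 = 3
  MUL R1, R3  → R1 = 15 * 3 = 45
Final: R1 = 45

45


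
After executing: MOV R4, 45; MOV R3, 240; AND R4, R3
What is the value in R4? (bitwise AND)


Register state trace:
  MOV R4, 45  → R4 = 45 (0b00101101)
  MOV R3, 240  → R3 = 240 (0b11110000)
  AND R4, R3  → R4 = 45 AND 240 = 32 (0b00100000)
Final: R4 = 32

32


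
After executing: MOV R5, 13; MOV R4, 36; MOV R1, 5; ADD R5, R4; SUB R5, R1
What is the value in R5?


Register state trace:
  MOV R5, 13  → R5 = 13
  MOV R4, 36  → R4 = 36
  MOV R1, 5  → R1 = 5
  ADD R5, R4  → R5 = 13 + 36 = 49
  SUB R5, R1  → R5 = 49 - 5 = 44
Final: R5 = 44

44


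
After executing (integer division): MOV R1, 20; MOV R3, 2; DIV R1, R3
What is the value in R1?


Register state trace:
  MOV R1, 20  → R1 = 20
  MOV R3, 2  → R3 = 2
  DIV R1, R3  → R1 = 20 // 2 = 10
Final: R1 = 10

10


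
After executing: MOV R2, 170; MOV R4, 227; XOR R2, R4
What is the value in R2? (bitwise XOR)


Register state trace:
  MOV R2, 170  → R2 = 170 (0b10101010)
  MOV R4, 227  → R4 = 227 (0b11100011)
  XOR R2, R4  → R2 = 170 XOR 227 = 73 (0b01001001)
Final: R2 = 73

73


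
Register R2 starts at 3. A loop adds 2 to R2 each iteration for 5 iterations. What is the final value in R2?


Starting value: R2 = 3
  Iter 1: R2 = 3 + 2 = 5
  Iter 2: R2 = 5 + 2 = 7
  Iter 3: R2 = 7 + 2 = 9
  Iter 4: R2 = 9 + 2 = 11
  Iter 5: R2 = 11 + 2 = 13
Final: R2 = 13

13


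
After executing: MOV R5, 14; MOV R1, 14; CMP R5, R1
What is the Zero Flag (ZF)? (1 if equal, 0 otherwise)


Register state trace:
  MOV R5, 14  → R5 = 14
  MOV R1, 14  → R1 = 14
  CMP R5, R1  → computes 14 - 14 = 0
  Result is zero, so values are equal
ZF = 1

1


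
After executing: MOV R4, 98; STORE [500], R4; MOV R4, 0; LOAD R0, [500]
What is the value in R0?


Register and memory trace:
  MOV R4, 98  → R4 = 98
  STORE [500], R4  → mem[500] = 98
  MOV R4, 0  → R4 = 0
  LOAD R0, [500]  → R0 = mem[500] = 98
Final: R0 = 98

98


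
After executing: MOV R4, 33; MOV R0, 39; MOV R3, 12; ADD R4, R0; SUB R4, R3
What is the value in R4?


Register state trace:
  MOV R4, 33  → R4 = 33
  MOV R0, 39  → R0 = 39
  MOV R3, 12  → R3 = 12
  ADD R4, R0  → R4 = 33 + 39 = 72
  SUB R4, R3  → R4 = 72 - 12 = 60
Final: R4 = 60

60


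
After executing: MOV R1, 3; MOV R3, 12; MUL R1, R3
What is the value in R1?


Register state trace:
  MOV R1, 3  → R1 = 3
  MOV R3, 12  → R3 = 12
  MUL R1, R3  → R1 = 3 * 12 = 36
Final: R1 = 36

36


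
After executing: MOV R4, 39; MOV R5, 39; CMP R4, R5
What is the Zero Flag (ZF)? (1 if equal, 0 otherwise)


Register state trace:
  MOV R4, 39  → R4 = 39
  MOV R5, 39  → R5 = 39
  CMP R4, R5  → computes 39 - 39 = 0
  Result is zero, so values are equal
ZF = 1

1


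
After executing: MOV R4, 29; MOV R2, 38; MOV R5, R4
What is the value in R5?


Register state trace:
  MOV R4, 29  → R4 = 29
  MOV R2, 38  → R2 = 38
  MOV R5, R4  → R5 = 29
Final: R5 = 29

29


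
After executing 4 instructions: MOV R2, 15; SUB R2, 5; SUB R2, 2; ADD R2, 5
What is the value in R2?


Register state trace:
  MOV R2, 15  → R2 = 15
  SUB R2, 5  → R2 = 15 - 5 = 10
  SUB R2, 2  → R2 = 10 - 2 = 8
  ADD R2, 5  → R2 = 8 + 5 = 13
Final: R2 = 13

13


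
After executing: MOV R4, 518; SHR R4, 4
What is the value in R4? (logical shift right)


Register state trace:
  MOV R4, 518  → R4 = 518
  SHR R4, 4  → R4 = 518 >> 4 = 518 // 2^4 = 32
Final: R4 = 32

32


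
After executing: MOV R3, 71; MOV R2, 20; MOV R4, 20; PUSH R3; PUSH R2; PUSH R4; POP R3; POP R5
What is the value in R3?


Stack trace (top is rightmost):
  MOV R3, 71  → R3 = 71
  MOV R2, 20  → R2 = 20
  MOV R4, 20  → R4 = 20
  PUSH R3  → stack: [71]
  PUSH R2  → stack: [71, 20]
  PUSH R4  → stack: [71, 20, 20]
  POP R3  → R3 = 20, stack: [71, 20]
  POP R5  → R5 = 20, stack: [71]
Final: R3 = 20

20


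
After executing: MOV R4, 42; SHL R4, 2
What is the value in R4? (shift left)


Register state trace:
  MOV R4, 42  → R4 = 42
  SHL R4, 2  → R4 = 42 << 2 = 42 * 2^2 = 168
Final: R4 = 168

168


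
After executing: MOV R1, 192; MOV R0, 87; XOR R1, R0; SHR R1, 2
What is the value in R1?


Register state trace:
  MOV R1, 192  → R1 = 192 (0b11000000)
  MOV R0, 87  → R0 = 87 (0b01010111)
  XOR R1, R0  → R1 = 192 XOR 87 = 151 (0b10010111)
  SHR R1, 2  → R1 = 151 >> 2 = 37
Final: R1 = 37

37


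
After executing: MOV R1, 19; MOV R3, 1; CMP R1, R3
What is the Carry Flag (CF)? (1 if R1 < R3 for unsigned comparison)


Register state trace:
  MOV R1, 19  → R1 = 19
  MOV R3, 1  → R3 = 1
  CMP R1, R3  → unsigned 19 - 1: no borrow
  19 >= 1, so CF = 0
CF = 0

0


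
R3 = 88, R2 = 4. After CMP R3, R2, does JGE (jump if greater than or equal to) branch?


Trace:
  R3 = 88, R2 = 4
  CMP R3, R2  → compares 88 vs 4
  JGE checks: is 88 greater than or equal to 4?
  88 > 4, so condition is true
Branch taken: Yes

Yes


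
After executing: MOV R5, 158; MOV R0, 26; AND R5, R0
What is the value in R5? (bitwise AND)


Register state trace:
  MOV R5, 158  → R5 = 158 (0b10011110)
  MOV R0, 26  → R0 = 26 (0b00011010)
  AND R5, R0  → R5 = 158 AND 26 = 26 (0b00011010)
Final: R5 = 26

26


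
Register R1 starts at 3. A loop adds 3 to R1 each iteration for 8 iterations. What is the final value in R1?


Starting value: R1 = 3
  Iter 1: R1 = 3 + 3 = 6
  Iter 2: R1 = 6 + 3 = 9
  Iter 3: R1 = 9 + 3 = 12
  Iter 4: R1 = 12 + 3 = 15
  Iter 5: R1 = 15 + 3 = 18
  Iter 6: R1 = 18 + 3 = 21
  Iter 7: R1 = 21 + 3 = 24
  Iter 8: R1 = 24 + 3 = 27
Final: R1 = 27

27


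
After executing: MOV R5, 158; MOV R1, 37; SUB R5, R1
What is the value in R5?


Register state trace:
  MOV R5, 158  → R5 = 158
  MOV R1, 37  → R1 = 37
  SUB R5, R1  → R5 = 158 - 37 = 121
Final: R5 = 121

121


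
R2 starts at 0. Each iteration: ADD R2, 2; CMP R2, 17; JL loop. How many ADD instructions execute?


Loop trace (R2 starts at 0, target 17, step 2):
  ADD #1: R2 = 0 + 2 = 2  → 2 < 17, loop
  ADD #2: R2 = 2 + 2 = 4  → 4 < 17, loop
  ADD #3: R2 = 4 + 2 = 6  → 6 < 17, loop
  ADD #4: R2 = 6 + 2 = 8  → 8 < 17, loop
  ADD #5: R2 = 8 + 2 = 10  → 10 < 17, loop
  ADD #6: R2 = 10 + 2 = 12  → 12 < 17, loop
  ADD #7: R2 = 12 + 2 = 14  → 14 < 17, loop
  ADD #8: R2 = 14 + 2 = 16  → 16 < 17, loop
  ADD #9: R2 = 16 + 2 = 18  → 18 >= 17, exit
Total ADD instructions: 9

9


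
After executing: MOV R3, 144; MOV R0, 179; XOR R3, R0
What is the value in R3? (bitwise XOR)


Register state trace:
  MOV R3, 144  → R3 = 144 (0b10010000)
  MOV R0, 179  → R0 = 179 (0b10110011)
  XOR R3, R0  → R3 = 144 XOR 179 = 35 (0b00100011)
Final: R3 = 35

35


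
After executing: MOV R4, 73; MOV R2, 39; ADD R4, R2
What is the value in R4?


Register state trace:
  MOV R4, 73  → R4 = 73
  MOV R2, 39  → R2 = 39
  ADD R4, R2  → R4 = 73 + 39 = 112
Final: R4 = 112

112


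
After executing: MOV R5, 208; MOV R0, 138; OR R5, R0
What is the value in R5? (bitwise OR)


Register state trace:
  MOV R5, 208  → R5 = 208 (0b11010000)
  MOV R0, 138  → R0 = 138 (0b10001010)
  OR R5, R0   → R5 = 208 OR 138 = 218 (0b11011010)
Final: R5 = 218

218
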